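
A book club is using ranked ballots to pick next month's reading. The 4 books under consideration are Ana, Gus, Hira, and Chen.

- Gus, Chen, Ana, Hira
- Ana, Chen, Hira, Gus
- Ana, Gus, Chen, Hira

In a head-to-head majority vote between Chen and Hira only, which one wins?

Chen

Ballots ranking Chen above Hira: 3.
Ballots ranking Hira above Chen: 0.
Chen wins the head-to-head, 3–0.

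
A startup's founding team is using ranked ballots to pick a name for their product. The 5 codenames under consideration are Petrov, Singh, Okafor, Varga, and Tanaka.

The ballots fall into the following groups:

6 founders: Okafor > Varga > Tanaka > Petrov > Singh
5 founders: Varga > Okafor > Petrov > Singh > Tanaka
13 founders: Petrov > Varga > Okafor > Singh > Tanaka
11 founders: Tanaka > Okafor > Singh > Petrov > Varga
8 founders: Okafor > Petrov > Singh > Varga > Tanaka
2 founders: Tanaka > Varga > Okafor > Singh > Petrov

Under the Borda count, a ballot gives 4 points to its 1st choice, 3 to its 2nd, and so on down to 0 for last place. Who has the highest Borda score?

Borda scores:
  Petrov: 6·1 + 5·2 + 13·4 + 11·1 + 8·3 + 2·0 = 103
  Singh: 6·0 + 5·1 + 13·1 + 11·2 + 8·2 + 2·1 = 58
  Okafor: 6·4 + 5·3 + 13·2 + 11·3 + 8·4 + 2·2 = 134
  Varga: 6·3 + 5·4 + 13·3 + 11·0 + 8·1 + 2·3 = 91
  Tanaka: 6·2 + 5·0 + 13·0 + 11·4 + 8·0 + 2·4 = 64
Okafor has the highest total.

Okafor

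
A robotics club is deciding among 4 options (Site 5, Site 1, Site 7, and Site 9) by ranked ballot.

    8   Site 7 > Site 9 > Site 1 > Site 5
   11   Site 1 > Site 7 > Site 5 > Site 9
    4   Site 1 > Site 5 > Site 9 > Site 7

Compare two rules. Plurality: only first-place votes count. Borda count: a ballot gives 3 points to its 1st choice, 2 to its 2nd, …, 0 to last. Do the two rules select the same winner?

Yes

Plurality first-place counts: Site 5 0, Site 1 15, Site 7 8, Site 9 0 → Site 1.
Borda totals: Site 5 19, Site 1 53, Site 7 46, Site 9 20 → Site 1.
The two rules agree on Site 1.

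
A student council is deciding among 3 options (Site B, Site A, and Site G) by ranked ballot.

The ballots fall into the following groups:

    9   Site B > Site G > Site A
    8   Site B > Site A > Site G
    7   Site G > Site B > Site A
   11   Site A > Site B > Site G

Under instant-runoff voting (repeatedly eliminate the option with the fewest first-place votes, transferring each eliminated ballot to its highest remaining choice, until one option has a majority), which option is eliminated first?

Round 1: Site B 17, Site A 11, Site G 7. Site G has the fewest and is eliminated.
Round 2: Site B 24, Site A 11. Site B has a majority.

Site G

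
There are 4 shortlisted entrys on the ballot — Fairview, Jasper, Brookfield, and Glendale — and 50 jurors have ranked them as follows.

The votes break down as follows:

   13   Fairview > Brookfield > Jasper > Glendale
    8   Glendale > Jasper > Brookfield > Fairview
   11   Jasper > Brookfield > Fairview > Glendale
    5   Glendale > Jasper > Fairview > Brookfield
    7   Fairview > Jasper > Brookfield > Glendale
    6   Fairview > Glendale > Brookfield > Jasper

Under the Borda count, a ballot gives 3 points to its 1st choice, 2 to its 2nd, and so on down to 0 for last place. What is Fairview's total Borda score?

Borda scores:
  Fairview: 13·3 + 8·0 + 11·1 + 5·1 + 7·3 + 6·3 = 94
  Jasper: 13·1 + 8·2 + 11·3 + 5·2 + 7·2 + 6·0 = 86
  Brookfield: 13·2 + 8·1 + 11·2 + 5·0 + 7·1 + 6·1 = 69
  Glendale: 13·0 + 8·3 + 11·0 + 5·3 + 7·0 + 6·2 = 51

94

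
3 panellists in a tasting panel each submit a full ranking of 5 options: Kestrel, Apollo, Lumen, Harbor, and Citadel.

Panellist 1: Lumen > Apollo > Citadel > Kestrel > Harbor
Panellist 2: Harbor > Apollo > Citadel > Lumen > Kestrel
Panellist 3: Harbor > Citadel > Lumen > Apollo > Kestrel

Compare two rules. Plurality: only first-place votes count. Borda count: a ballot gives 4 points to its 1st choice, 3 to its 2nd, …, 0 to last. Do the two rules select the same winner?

Yes

Plurality first-place counts: Kestrel 0, Apollo 0, Lumen 1, Harbor 2, Citadel 0 → Harbor.
Borda totals: Kestrel 1, Apollo 7, Lumen 7, Harbor 8, Citadel 7 → Harbor.
The two rules agree on Harbor.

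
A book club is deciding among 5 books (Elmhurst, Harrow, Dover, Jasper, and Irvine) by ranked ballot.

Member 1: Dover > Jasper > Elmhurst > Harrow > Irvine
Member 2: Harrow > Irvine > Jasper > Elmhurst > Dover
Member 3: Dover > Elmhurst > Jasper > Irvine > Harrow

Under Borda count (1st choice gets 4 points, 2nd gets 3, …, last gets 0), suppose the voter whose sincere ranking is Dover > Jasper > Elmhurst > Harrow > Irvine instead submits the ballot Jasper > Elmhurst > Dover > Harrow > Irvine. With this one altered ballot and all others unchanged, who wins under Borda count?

Jasper

Borda totals with the altered ballot: Elmhurst 7, Harrow 5, Dover 6, Jasper 8, Irvine 4.
The switch changes the winner from Dover to Jasper.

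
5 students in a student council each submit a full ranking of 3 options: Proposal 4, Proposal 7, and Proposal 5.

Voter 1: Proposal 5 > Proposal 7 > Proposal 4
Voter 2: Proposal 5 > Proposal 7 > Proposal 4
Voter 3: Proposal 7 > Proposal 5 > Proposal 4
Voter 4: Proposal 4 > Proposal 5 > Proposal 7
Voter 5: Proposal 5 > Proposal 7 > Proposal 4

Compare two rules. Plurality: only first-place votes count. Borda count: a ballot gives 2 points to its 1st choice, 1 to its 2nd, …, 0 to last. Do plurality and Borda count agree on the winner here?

Plurality first-place counts: Proposal 4 1, Proposal 7 1, Proposal 5 3 → Proposal 5.
Borda totals: Proposal 4 2, Proposal 7 5, Proposal 5 8 → Proposal 5.
The two rules agree on Proposal 5.

Yes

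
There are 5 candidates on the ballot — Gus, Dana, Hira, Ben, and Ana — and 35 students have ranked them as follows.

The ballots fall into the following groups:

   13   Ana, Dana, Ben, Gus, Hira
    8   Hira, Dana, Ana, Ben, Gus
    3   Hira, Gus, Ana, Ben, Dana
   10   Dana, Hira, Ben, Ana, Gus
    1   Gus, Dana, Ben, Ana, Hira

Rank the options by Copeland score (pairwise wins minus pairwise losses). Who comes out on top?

Pairwise results:
  Gus vs Dana: Dana wins 31–4.
  Gus vs Hira: Hira wins 21–14.
  Gus vs Ben: Ben wins 31–4.
  Gus vs Ana: Ana wins 31–4.
  Dana vs Hira: Dana wins 24–11.
  Dana vs Ben: Dana wins 32–3.
  Dana vs Ana: Dana wins 19–16.
  Hira vs Ben: Hira wins 21–14.
  Hira vs Ana: Hira wins 21–14.
  Ben vs Ana: Ana wins 24–11.
Copeland scores (wins − losses):
  Gus: 0 − 4 = -4
  Dana: 4 − 0 = 4
  Hira: 3 − 1 = 2
  Ben: 1 − 3 = -2
  Ana: 2 − 2 = 0
Dana has the best Copeland score.

Dana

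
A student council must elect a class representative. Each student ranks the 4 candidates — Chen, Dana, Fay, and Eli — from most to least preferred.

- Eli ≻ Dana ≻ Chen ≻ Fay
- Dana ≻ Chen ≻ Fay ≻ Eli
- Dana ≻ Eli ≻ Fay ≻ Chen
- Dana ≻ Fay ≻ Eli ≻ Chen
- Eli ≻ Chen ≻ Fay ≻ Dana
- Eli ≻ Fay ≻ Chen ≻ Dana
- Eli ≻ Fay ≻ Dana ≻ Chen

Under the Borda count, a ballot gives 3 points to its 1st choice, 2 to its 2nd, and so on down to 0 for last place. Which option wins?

Eli

Borda scores:
  Chen: 1 + 2 + 0 + 0 + 2 + 1 + 0 = 6
  Dana: 2 + 3 + 3 + 3 + 0 + 0 + 1 = 12
  Fay: 0 + 1 + 1 + 2 + 1 + 2 + 2 = 9
  Eli: 3 + 0 + 2 + 1 + 3 + 3 + 3 = 15
Eli has the highest total.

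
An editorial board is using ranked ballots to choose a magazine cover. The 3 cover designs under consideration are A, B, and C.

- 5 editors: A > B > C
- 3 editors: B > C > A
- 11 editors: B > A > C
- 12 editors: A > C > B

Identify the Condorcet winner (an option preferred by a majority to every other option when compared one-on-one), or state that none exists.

Head-to-head results (31 voters total):
A vs B: A wins 17–14.
A vs C: A wins 28–3.
B vs C: B wins 19–12.
A beats each rival — B (17–14), C (28–3) — so A is the Condorcet winner.

A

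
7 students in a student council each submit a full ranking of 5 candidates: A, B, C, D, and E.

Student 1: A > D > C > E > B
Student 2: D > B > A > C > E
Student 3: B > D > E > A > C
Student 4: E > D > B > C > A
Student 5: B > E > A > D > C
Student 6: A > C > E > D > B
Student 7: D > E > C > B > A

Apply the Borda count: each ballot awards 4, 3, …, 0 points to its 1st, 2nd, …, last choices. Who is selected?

D

Borda scores:
  A: 4 + 2 + 1 + 0 + 2 + 4 + 0 = 13
  B: 0 + 3 + 4 + 2 + 4 + 0 + 1 = 14
  C: 2 + 1 + 0 + 1 + 0 + 3 + 2 = 9
  D: 3 + 4 + 3 + 3 + 1 + 1 + 4 = 19
  E: 1 + 0 + 2 + 4 + 3 + 2 + 3 = 15
D has the highest total.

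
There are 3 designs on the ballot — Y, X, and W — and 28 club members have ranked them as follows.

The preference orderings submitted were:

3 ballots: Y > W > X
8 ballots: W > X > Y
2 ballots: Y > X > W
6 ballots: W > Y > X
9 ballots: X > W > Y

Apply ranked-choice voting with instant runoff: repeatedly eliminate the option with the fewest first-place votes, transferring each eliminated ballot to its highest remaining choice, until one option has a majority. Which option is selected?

W

Round 1: W 14, X 9, Y 5. Y has the fewest and is eliminated.
Round 2: W 17, X 11. W has a majority.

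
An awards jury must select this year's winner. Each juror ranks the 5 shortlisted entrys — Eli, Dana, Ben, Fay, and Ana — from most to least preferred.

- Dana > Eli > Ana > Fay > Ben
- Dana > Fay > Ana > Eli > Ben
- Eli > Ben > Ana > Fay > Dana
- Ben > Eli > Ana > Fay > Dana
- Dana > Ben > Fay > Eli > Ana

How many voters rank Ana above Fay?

3

Ballots ranking Ana above Fay: 3.
Ballots ranking Fay above Ana: 2.
So 3 of 5 voters prefer Ana to Fay.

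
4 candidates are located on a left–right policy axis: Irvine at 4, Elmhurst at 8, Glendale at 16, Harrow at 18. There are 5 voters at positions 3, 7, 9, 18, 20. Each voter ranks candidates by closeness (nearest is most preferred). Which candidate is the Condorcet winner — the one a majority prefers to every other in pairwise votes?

Elmhurst

With single-peaked preferences on a line, the Condorcet winner is the candidate closest to the median voter.
The median voter (position 9) is closest to Elmhurst at 8.
Check: Elmhurst vs Irvine — voters closer to Elmhurst: 4 of 5.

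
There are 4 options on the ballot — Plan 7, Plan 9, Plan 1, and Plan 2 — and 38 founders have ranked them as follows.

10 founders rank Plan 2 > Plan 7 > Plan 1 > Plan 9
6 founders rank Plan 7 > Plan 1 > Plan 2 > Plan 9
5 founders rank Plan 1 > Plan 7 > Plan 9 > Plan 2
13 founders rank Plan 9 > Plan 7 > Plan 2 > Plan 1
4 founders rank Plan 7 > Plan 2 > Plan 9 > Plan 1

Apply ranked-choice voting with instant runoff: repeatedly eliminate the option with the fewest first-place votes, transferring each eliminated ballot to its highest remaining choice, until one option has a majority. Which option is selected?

Round 1: Plan 9 13, Plan 7 10, Plan 2 10, Plan 1 5. Plan 1 has the fewest and is eliminated.
Round 2: Plan 7 15, Plan 9 13, Plan 2 10. Plan 2 has the fewest and is eliminated.
Round 3: Plan 7 25, Plan 9 13. Plan 7 has a majority.

Plan 7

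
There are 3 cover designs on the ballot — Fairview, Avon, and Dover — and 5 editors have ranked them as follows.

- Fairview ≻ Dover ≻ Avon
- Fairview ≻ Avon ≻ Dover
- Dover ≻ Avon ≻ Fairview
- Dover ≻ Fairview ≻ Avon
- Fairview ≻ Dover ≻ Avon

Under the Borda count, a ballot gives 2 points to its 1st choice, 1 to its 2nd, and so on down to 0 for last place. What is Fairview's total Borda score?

7

Borda scores:
  Fairview: 2 + 2 + 0 + 1 + 2 = 7
  Avon: 0 + 1 + 1 + 0 + 0 = 2
  Dover: 1 + 0 + 2 + 2 + 1 = 6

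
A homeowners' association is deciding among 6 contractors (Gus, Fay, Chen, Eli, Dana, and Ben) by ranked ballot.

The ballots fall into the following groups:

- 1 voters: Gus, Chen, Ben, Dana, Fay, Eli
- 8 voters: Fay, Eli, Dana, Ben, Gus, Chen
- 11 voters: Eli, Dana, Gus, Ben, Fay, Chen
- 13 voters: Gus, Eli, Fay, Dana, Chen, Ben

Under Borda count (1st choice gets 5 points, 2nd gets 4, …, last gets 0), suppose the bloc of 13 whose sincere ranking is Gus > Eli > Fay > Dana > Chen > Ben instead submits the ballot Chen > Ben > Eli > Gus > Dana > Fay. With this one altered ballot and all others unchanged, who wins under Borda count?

Borda totals with the altered ballot: Gus 72, Fay 52, Chen 69, Eli 126, Dana 83, Ben 93.
The winner is unchanged: still Eli.

Eli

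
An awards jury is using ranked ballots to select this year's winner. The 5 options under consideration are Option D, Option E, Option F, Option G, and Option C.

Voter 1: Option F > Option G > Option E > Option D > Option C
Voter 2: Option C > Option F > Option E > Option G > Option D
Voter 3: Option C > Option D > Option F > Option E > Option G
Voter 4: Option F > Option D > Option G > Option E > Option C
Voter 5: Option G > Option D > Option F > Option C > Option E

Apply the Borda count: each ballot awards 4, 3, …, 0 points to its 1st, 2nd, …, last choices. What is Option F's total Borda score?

15

Borda scores:
  Option D: 1 + 0 + 3 + 3 + 3 = 10
  Option E: 2 + 2 + 1 + 1 + 0 = 6
  Option F: 4 + 3 + 2 + 4 + 2 = 15
  Option G: 3 + 1 + 0 + 2 + 4 = 10
  Option C: 0 + 4 + 4 + 0 + 1 = 9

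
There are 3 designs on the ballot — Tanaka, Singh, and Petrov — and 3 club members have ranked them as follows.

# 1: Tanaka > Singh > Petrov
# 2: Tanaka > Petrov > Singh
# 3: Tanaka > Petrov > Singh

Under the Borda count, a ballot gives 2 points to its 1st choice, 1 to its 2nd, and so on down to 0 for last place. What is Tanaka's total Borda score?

Borda scores:
  Tanaka: 2 + 2 + 2 = 6
  Singh: 1 + 0 + 0 = 1
  Petrov: 0 + 1 + 1 = 2

6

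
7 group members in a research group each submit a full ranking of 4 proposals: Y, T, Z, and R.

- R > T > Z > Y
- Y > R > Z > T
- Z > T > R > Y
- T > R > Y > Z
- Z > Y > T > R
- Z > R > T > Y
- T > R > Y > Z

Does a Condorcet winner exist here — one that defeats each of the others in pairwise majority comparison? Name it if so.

Head-to-head results (7 voters total):
Y vs T: T wins 5–2.
Y vs Z: Z wins 4–3.
Y vs R: R wins 5–2.
T vs Z: Z wins 4–3.
T vs R: T wins 4–3.
Z vs R: R wins 4–3.
No candidate beats all others: T beats R beats Z beats T, a majority cycle.

There is no Condorcet winner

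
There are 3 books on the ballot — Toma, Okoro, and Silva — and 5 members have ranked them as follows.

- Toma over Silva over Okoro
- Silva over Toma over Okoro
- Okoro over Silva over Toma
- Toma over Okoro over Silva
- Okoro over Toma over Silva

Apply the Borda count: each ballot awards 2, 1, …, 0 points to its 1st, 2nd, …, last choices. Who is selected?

Toma

Borda scores:
  Toma: 2 + 1 + 0 + 2 + 1 = 6
  Okoro: 0 + 0 + 2 + 1 + 2 = 5
  Silva: 1 + 2 + 1 + 0 + 0 = 4
Toma has the highest total.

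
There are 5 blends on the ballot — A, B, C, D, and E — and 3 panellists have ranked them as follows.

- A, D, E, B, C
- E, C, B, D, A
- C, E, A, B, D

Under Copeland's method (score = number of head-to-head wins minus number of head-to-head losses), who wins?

Pairwise results:
  A vs B: A wins 2–1.
  A vs C: C wins 2–1.
  A vs D: A wins 2–1.
  A vs E: E wins 2–1.
  B vs C: C wins 2–1.
  B vs D: B wins 2–1.
  B vs E: E wins 3–0.
  C vs D: C wins 2–1.
  C vs E: E wins 2–1.
  D vs E: E wins 2–1.
Copeland scores (wins − losses):
  A: 2 − 2 = 0
  B: 1 − 3 = -2
  C: 3 − 1 = 2
  D: 0 − 4 = -4
  E: 4 − 0 = 4
E has the best Copeland score.

E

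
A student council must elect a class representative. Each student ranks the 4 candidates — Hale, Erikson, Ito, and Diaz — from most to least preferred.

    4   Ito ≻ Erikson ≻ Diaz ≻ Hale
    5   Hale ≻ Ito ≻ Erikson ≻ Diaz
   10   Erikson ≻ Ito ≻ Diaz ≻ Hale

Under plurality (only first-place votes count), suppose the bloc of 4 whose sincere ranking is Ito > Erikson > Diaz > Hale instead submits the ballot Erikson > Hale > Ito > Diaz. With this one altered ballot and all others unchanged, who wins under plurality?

Erikson

First-place totals with the altered ballot: Hale 5, Erikson 14, Ito 0, Diaz 0.
The winner is unchanged: still Erikson.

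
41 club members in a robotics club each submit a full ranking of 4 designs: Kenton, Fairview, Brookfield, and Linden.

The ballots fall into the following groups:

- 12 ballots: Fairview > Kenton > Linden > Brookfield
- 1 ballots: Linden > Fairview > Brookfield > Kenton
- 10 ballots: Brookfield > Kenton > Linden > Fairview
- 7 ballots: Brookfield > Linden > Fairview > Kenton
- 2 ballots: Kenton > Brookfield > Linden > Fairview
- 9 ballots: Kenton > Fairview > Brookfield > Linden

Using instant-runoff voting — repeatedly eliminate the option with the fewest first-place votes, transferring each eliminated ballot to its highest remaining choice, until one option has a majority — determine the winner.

Round 1: Brookfield 17, Fairview 12, Kenton 11, Linden 1. Linden has the fewest and is eliminated.
Round 2: Brookfield 17, Fairview 13, Kenton 11. Kenton has the fewest and is eliminated.
Round 3: Fairview 22, Brookfield 19. Fairview has a majority.

Fairview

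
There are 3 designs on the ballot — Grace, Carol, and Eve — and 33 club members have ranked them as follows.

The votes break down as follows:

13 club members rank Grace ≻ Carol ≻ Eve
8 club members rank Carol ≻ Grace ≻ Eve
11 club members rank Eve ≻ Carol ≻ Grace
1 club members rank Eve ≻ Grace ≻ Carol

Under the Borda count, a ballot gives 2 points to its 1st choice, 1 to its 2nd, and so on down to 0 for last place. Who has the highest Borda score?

Borda scores:
  Grace: 13·2 + 8·1 + 11·0 + 1 = 35
  Carol: 13·1 + 8·2 + 11·1 + 0 = 40
  Eve: 13·0 + 8·0 + 11·2 + 2 = 24
Carol has the highest total.

Carol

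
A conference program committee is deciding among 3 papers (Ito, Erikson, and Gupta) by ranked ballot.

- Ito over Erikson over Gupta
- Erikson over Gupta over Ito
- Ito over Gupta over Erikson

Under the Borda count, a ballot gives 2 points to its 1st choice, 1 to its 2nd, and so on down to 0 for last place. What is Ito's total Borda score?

4

Borda scores:
  Ito: 2 + 0 + 2 = 4
  Erikson: 1 + 2 + 0 = 3
  Gupta: 0 + 1 + 1 = 2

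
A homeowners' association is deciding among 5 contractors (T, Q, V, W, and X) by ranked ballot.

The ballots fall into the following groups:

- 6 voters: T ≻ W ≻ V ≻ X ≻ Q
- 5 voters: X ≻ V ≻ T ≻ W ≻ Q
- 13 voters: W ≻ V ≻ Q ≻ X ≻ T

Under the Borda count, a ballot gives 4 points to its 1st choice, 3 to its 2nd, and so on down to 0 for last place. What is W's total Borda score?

75

Borda scores:
  T: 6·4 + 5·2 + 13·0 = 34
  Q: 6·0 + 5·0 + 13·2 = 26
  V: 6·2 + 5·3 + 13·3 = 66
  W: 6·3 + 5·1 + 13·4 = 75
  X: 6·1 + 5·4 + 13·1 = 39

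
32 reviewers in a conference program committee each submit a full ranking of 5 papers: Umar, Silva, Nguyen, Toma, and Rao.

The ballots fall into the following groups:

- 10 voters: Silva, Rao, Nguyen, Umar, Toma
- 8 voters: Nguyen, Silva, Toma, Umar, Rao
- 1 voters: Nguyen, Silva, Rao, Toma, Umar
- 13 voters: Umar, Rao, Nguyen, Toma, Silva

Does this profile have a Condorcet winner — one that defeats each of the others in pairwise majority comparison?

No

Head-to-head results (32 voters total):
Umar vs Silva: Silva wins 19–13.
Umar vs Nguyen: Nguyen wins 19–13.
Umar vs Toma: Umar wins 23–9.
Umar vs Rao: Umar wins 21–11.
Silva vs Nguyen: Nguyen wins 22–10.
Silva vs Toma: Silva wins 19–13.
Silva vs Rao: Silva wins 19–13.
Nguyen vs Toma: Nguyen wins 32–0.
Nguyen vs Rao: Rao wins 23–9.
Toma vs Rao: Rao wins 24–8.
No candidate beats all others: Umar beats Rao beats Nguyen beats Umar, a majority cycle.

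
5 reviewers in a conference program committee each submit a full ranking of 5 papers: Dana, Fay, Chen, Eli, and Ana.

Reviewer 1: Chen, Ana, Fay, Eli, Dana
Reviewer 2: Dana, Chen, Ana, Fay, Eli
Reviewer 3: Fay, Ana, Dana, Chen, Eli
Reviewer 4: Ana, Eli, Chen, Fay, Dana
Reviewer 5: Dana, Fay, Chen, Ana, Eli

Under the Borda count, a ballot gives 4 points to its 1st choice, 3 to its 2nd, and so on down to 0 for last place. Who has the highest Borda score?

Ana

Borda scores:
  Dana: 0 + 4 + 2 + 0 + 4 = 10
  Fay: 2 + 1 + 4 + 1 + 3 = 11
  Chen: 4 + 3 + 1 + 2 + 2 = 12
  Eli: 1 + 0 + 0 + 3 + 0 = 4
  Ana: 3 + 2 + 3 + 4 + 1 = 13
Ana has the highest total.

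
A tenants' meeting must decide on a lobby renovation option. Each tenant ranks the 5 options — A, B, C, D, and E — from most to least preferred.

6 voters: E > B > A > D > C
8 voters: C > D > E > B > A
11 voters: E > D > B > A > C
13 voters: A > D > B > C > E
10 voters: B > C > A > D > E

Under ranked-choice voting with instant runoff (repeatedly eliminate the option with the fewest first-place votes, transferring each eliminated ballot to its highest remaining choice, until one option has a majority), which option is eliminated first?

Round 1: E 17, A 13, B 10, C 8, D 0. D has the fewest and is eliminated.
Round 2: E 17, A 13, B 10, C 8. C has the fewest and is eliminated.
Round 3: E 25, A 13, B 10. E has a majority.

D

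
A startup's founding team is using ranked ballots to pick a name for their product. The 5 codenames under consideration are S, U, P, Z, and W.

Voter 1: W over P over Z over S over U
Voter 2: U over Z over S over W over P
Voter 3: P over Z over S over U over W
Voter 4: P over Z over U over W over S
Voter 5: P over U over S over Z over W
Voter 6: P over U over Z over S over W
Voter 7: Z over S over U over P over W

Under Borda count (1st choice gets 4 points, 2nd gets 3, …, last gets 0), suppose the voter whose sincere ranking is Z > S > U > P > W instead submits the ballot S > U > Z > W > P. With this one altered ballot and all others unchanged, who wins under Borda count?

P

Borda totals with the altered ballot: S 12, U 16, P 19, Z 16, W 7.
The winner is unchanged: still P.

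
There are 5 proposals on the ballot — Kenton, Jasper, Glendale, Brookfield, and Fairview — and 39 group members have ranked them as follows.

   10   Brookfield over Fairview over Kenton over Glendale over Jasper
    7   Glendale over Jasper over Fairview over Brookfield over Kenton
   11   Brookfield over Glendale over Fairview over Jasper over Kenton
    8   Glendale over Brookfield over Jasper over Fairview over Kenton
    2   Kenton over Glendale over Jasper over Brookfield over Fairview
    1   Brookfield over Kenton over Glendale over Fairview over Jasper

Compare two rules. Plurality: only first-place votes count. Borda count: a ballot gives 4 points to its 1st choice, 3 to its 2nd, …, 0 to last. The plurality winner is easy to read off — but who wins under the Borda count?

Brookfield

Plurality first-place counts: Kenton 2, Jasper 0, Glendale 15, Brookfield 22, Fairview 0 → Brookfield.
Borda totals: Kenton 31, Jasper 52, Glendale 111, Brookfield 121, Fairview 75 → Brookfield.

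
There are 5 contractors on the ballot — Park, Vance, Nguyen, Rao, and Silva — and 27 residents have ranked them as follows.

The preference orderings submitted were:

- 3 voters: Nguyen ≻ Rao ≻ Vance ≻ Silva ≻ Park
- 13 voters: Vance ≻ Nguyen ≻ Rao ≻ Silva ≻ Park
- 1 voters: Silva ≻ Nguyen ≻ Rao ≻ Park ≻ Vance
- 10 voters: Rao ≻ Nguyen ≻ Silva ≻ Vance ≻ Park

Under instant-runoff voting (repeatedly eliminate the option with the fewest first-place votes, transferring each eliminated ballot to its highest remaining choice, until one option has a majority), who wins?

Rao

Round 1: Vance 13, Rao 10, Nguyen 3, Silva 1, Park 0. Park has the fewest and is eliminated.
Round 2: Vance 13, Rao 10, Nguyen 3, Silva 1. Silva has the fewest and is eliminated.
Round 3: Vance 13, Rao 10, Nguyen 4. Nguyen has the fewest and is eliminated.
Round 4: Rao 14, Vance 13. Rao has a majority.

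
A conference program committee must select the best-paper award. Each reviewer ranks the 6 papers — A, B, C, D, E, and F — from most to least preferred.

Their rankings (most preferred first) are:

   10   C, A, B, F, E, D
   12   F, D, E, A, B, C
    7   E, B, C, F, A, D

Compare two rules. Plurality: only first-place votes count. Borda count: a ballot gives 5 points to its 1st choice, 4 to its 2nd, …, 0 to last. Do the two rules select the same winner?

Yes

Plurality first-place counts: A 0, B 0, C 10, D 0, E 7, F 12 → F.
Borda totals: A 71, B 70, C 71, D 48, E 81, F 94 → F.
The two rules agree on F.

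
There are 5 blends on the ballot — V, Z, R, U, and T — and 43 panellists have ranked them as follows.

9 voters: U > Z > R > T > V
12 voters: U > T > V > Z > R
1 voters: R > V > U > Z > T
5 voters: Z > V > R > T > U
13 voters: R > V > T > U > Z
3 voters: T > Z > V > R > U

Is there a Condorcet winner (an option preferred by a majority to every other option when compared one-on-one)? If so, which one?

No Condorcet winner

Head-to-head results (43 voters total):
V vs Z: V wins 26–17.
V vs R: R wins 23–20.
V vs U: V wins 22–21.
V vs T: T wins 24–19.
Z vs R: Z wins 29–14.
Z vs U: U wins 35–8.
Z vs T: T wins 28–15.
R vs U: R wins 22–21.
R vs T: R wins 28–15.
U vs T: U wins 22–21.
No candidate beats all others: V beats Z beats R beats V, a majority cycle.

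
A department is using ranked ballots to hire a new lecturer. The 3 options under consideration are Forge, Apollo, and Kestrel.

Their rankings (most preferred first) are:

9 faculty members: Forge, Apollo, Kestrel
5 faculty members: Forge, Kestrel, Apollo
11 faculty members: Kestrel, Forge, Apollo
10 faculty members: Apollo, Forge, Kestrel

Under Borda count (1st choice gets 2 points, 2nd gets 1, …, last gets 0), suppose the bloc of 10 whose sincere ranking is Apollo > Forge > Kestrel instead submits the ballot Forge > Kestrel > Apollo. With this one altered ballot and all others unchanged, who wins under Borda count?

Forge

Borda totals with the altered ballot: Forge 59, Apollo 9, Kestrel 37.
The winner is unchanged: still Forge.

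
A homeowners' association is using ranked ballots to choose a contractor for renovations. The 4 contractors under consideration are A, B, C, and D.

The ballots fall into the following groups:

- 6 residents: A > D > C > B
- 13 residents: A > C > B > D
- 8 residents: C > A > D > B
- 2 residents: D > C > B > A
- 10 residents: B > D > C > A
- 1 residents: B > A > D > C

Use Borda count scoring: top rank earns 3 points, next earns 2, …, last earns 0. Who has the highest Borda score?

Borda scores:
  A: 6·3 + 13·3 + 8·2 + 2·0 + 10·0 + 2 = 75
  B: 6·0 + 13·1 + 8·0 + 2·1 + 10·3 + 3 = 48
  C: 6·1 + 13·2 + 8·3 + 2·2 + 10·1 + 0 = 70
  D: 6·2 + 13·0 + 8·1 + 2·3 + 10·2 + 1 = 47
A has the highest total.

A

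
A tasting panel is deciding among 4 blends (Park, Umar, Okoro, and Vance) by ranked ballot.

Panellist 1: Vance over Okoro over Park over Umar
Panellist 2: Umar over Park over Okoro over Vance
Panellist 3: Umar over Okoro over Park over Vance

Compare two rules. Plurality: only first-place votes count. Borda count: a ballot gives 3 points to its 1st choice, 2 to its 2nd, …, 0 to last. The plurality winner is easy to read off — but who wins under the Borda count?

Umar

Plurality first-place counts: Park 0, Umar 2, Okoro 0, Vance 1 → Umar.
Borda totals: Park 4, Umar 6, Okoro 5, Vance 3 → Umar.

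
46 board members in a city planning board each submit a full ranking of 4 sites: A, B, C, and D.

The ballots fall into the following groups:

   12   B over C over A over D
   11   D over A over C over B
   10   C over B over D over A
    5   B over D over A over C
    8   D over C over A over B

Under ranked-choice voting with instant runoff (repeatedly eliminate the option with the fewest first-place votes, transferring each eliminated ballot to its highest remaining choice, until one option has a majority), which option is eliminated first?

Round 1: D 19, B 17, C 10, A 0. A has the fewest and is eliminated.
Round 2: D 19, B 17, C 10. C has the fewest and is eliminated.
Round 3: B 27, D 19. B has a majority.

A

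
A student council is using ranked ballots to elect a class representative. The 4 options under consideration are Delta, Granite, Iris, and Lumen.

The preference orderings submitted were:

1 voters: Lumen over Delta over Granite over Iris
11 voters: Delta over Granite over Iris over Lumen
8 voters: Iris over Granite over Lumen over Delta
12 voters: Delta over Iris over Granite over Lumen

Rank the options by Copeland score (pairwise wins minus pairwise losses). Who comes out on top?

Pairwise results:
  Delta vs Granite: Delta wins 24–8.
  Delta vs Iris: Delta wins 24–8.
  Delta vs Lumen: Delta wins 23–9.
  Granite vs Iris: Iris wins 20–12.
  Granite vs Lumen: Granite wins 31–1.
  Iris vs Lumen: Iris wins 31–1.
Copeland scores (wins − losses):
  Delta: 3 − 0 = 3
  Granite: 1 − 2 = -1
  Iris: 2 − 1 = 1
  Lumen: 0 − 3 = -3
Delta has the best Copeland score.

Delta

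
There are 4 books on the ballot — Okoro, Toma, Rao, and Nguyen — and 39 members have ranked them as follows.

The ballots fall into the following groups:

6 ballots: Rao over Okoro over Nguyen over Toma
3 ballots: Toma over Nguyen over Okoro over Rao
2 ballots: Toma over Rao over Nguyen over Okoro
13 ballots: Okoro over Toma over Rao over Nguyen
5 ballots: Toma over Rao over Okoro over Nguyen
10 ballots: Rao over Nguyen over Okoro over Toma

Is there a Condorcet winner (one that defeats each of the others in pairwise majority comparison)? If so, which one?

None — there is no Condorcet winner

Head-to-head results (39 voters total):
Okoro vs Toma: Okoro wins 29–10.
Okoro vs Rao: Rao wins 23–16.
Okoro vs Nguyen: Okoro wins 24–15.
Toma vs Rao: Toma wins 23–16.
Toma vs Nguyen: Toma wins 23–16.
Rao vs Nguyen: Rao wins 36–3.
No candidate beats all others: Okoro beats Toma beats Rao beats Okoro, a majority cycle.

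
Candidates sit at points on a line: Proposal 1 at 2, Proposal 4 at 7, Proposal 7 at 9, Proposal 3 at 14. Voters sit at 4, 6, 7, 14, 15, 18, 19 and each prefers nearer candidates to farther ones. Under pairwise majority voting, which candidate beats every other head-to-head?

Proposal 3

With single-peaked preferences on a line, the Condorcet winner is the candidate closest to the median voter.
The median voter (position 14) is closest to Proposal 3 at 14.
Check: Proposal 3 vs Proposal 4 — voters closer to Proposal 3: 4 of 7.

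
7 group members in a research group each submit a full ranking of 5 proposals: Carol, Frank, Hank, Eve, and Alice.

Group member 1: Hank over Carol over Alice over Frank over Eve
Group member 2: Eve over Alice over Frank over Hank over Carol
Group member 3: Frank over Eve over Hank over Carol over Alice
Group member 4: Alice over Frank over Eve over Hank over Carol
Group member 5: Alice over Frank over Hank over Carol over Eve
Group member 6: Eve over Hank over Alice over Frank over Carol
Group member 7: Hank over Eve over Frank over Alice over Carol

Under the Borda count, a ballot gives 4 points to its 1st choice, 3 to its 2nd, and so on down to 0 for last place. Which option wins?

Borda scores:
  Carol: 3 + 0 + 1 + 0 + 1 + 0 + 0 = 5
  Frank: 1 + 2 + 4 + 3 + 3 + 1 + 2 = 16
  Hank: 4 + 1 + 2 + 1 + 2 + 3 + 4 = 17
  Eve: 0 + 4 + 3 + 2 + 0 + 4 + 3 = 16
  Alice: 2 + 3 + 0 + 4 + 4 + 2 + 1 = 16
Hank has the highest total.

Hank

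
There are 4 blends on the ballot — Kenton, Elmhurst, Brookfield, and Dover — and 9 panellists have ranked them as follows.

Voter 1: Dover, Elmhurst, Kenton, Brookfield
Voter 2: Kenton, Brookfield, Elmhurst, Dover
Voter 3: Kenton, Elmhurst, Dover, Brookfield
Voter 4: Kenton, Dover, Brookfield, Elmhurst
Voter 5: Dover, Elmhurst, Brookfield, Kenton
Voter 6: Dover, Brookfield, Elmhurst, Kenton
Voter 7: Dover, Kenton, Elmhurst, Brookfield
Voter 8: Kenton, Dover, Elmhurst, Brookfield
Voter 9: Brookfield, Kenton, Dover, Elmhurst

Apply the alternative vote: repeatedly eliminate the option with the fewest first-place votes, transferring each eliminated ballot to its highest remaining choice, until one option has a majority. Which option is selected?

Kenton

Round 1: Kenton 4, Dover 4, Brookfield 1, Elmhurst 0. Elmhurst has the fewest and is eliminated.
Round 2: Kenton 4, Dover 4, Brookfield 1. Brookfield has the fewest and is eliminated.
Round 3: Kenton 5, Dover 4. Kenton has a majority.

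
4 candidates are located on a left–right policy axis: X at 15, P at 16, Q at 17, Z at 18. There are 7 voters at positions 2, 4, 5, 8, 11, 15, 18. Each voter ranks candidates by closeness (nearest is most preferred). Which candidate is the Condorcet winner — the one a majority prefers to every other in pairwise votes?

With single-peaked preferences on a line, the Condorcet winner is the candidate closest to the median voter.
The median voter (position 8) is closest to X at 15.
Check: X vs P — voters closer to X: 6 of 7.

X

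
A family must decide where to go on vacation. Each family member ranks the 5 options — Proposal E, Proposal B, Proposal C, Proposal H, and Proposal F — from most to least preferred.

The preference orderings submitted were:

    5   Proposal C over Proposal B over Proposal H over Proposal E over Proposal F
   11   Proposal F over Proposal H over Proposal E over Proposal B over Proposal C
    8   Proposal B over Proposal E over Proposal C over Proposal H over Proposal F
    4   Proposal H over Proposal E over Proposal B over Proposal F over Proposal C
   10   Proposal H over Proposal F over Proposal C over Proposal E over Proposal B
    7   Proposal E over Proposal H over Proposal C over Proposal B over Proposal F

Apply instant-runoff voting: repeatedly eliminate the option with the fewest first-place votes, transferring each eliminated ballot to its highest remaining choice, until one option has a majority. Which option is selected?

Round 1: Proposal H 14, Proposal F 11, Proposal B 8, Proposal E 7, Proposal C 5. Proposal C has the fewest and is eliminated.
Round 2: Proposal H 14, Proposal B 13, Proposal F 11, Proposal E 7. Proposal E has the fewest and is eliminated.
Round 3: Proposal H 21, Proposal B 13, Proposal F 11. Proposal F has the fewest and is eliminated.
Round 4: Proposal H 32, Proposal B 13. Proposal H has a majority.

Proposal H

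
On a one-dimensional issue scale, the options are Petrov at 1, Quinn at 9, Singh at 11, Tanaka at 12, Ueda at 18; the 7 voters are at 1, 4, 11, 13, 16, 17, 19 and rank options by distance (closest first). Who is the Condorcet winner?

With single-peaked preferences on a line, the Condorcet winner is the candidate closest to the median voter.
The median voter (position 13) is closest to Tanaka at 12.
Check: Tanaka vs Quinn — voters closer to Tanaka: 5 of 7.

Tanaka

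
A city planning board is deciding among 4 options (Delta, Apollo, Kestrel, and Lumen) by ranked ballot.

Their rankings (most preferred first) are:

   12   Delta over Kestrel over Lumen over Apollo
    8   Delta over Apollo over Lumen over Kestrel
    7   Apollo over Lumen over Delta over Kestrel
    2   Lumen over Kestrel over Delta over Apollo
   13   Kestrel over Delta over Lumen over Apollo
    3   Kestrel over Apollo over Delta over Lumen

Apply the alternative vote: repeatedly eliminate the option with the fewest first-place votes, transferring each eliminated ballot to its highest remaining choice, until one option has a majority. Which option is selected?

Round 1: Delta 20, Kestrel 16, Apollo 7, Lumen 2. Lumen has the fewest and is eliminated.
Round 2: Delta 20, Kestrel 18, Apollo 7. Apollo has the fewest and is eliminated.
Round 3: Delta 27, Kestrel 18. Delta has a majority.

Delta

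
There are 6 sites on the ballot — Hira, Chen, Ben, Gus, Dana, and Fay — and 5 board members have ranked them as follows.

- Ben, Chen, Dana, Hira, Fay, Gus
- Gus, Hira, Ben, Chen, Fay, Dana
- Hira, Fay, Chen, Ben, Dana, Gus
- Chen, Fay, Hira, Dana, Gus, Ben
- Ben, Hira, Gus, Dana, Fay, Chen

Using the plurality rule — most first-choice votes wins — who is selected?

First-place vote totals:
  Hira: 1
  Chen: 1
  Ben: 2
  Gus: 1
  Dana: 0
  Fay: 0
Ben has the most first-place votes.

Ben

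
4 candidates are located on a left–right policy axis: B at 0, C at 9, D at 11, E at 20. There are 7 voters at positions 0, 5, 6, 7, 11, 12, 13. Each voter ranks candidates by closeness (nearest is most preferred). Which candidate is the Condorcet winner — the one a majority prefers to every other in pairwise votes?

C

With single-peaked preferences on a line, the Condorcet winner is the candidate closest to the median voter.
The median voter (position 7) is closest to C at 9.
Check: C vs B — voters closer to C: 6 of 7.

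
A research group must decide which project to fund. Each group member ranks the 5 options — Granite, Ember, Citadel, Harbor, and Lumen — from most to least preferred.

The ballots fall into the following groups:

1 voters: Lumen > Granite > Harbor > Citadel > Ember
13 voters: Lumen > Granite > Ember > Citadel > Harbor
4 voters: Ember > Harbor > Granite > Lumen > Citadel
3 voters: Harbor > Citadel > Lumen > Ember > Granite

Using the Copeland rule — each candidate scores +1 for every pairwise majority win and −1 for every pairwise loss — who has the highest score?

Pairwise results:
  Granite vs Ember: Granite wins 14–7.
  Granite vs Citadel: Granite wins 18–3.
  Granite vs Harbor: Granite wins 14–7.
  Granite vs Lumen: Lumen wins 17–4.
  Ember vs Citadel: Ember wins 17–4.
  Ember vs Harbor: Ember wins 17–4.
  Ember vs Lumen: Lumen wins 17–4.
  Citadel vs Harbor: Citadel wins 13–8.
  Citadel vs Lumen: Lumen wins 18–3.
  Harbor vs Lumen: Lumen wins 14–7.
Copeland scores (wins − losses):
  Granite: 3 − 1 = 2
  Ember: 2 − 2 = 0
  Citadel: 1 − 3 = -2
  Harbor: 0 − 4 = -4
  Lumen: 4 − 0 = 4
Lumen has the best Copeland score.

Lumen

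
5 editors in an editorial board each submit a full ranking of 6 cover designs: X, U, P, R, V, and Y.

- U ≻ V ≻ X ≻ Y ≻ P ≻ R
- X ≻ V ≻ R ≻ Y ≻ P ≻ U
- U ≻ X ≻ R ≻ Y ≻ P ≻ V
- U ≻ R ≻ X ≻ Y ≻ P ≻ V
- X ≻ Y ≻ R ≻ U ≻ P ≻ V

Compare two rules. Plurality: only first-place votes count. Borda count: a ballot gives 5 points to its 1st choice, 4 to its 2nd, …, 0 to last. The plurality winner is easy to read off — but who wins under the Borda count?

Plurality first-place counts: X 2, U 3, P 0, R 0, V 0, Y 0 → U.
Borda totals: X 20, U 17, P 5, R 13, V 8, Y 12 → X.

X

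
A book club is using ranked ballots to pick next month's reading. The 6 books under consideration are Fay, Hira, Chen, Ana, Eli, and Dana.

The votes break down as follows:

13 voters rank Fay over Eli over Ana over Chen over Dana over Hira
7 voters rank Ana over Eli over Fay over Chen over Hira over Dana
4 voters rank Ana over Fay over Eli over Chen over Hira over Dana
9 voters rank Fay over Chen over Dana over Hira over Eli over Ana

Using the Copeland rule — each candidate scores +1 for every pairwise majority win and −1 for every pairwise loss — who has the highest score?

Fay

Pairwise results:
  Fay vs Hira: Fay wins 33–0.
  Fay vs Chen: Fay wins 33–0.
  Fay vs Ana: Fay wins 22–11.
  Fay vs Eli: Fay wins 26–7.
  Fay vs Dana: Fay wins 33–0.
  Hira vs Chen: Chen wins 33–0.
  Hira vs Ana: Ana wins 24–9.
  Hira vs Eli: Eli wins 24–9.
  Hira vs Dana: Dana wins 22–11.
  Chen vs Ana: Ana wins 24–9.
  Chen vs Eli: Eli wins 24–9.
  Chen vs Dana: Chen wins 33–0.
  Ana vs Eli: Eli wins 22–11.
  Ana vs Dana: Ana wins 24–9.
  Eli vs Dana: Eli wins 24–9.
Copeland scores (wins − losses):
  Fay: 5 − 0 = 5
  Hira: 0 − 5 = -5
  Chen: 2 − 3 = -1
  Ana: 3 − 2 = 1
  Eli: 4 − 1 = 3
  Dana: 1 − 4 = -3
Fay has the best Copeland score.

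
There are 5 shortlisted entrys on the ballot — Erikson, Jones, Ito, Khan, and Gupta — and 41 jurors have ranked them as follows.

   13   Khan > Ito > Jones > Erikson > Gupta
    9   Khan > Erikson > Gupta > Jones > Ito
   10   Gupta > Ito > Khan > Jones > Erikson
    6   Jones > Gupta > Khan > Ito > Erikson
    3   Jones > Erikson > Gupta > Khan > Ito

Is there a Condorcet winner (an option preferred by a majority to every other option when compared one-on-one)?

Head-to-head results (41 voters total):
Erikson vs Jones: Jones wins 32–9.
Erikson vs Ito: Ito wins 29–12.
Erikson vs Khan: Khan wins 38–3.
Erikson vs Gupta: Erikson wins 25–16.
Jones vs Ito: Ito wins 23–18.
Jones vs Khan: Khan wins 32–9.
Jones vs Gupta: Jones wins 22–19.
Ito vs Khan: Khan wins 31–10.
Ito vs Gupta: Gupta wins 28–13.
Khan vs Gupta: Khan wins 22–19.
Khan beats each rival — Erikson (38–3), Jones (32–9), Ito (31–10), Gupta (22–19) — so Khan is the Condorcet winner.

Yes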